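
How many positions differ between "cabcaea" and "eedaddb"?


Comparing "cabcaea" and "eedaddb" position by position:
  Position 0: 'c' vs 'e' => DIFFER
  Position 1: 'a' vs 'e' => DIFFER
  Position 2: 'b' vs 'd' => DIFFER
  Position 3: 'c' vs 'a' => DIFFER
  Position 4: 'a' vs 'd' => DIFFER
  Position 5: 'e' vs 'd' => DIFFER
  Position 6: 'a' vs 'b' => DIFFER
Positions that differ: 7

7


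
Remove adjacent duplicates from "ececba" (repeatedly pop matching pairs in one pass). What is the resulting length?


Input: ececba
Stack-based adjacent duplicate removal:
  Read 'e': push. Stack: e
  Read 'c': push. Stack: ec
  Read 'e': push. Stack: ece
  Read 'c': push. Stack: ecec
  Read 'b': push. Stack: ececb
  Read 'a': push. Stack: ececba
Final stack: "ececba" (length 6)

6


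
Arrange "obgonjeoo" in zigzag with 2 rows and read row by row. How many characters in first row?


Zigzag "obgonjeoo" into 2 rows:
Placing characters:
  'o' => row 0
  'b' => row 1
  'g' => row 0
  'o' => row 1
  'n' => row 0
  'j' => row 1
  'e' => row 0
  'o' => row 1
  'o' => row 0
Rows:
  Row 0: "ogneo"
  Row 1: "bojo"
First row length: 5

5


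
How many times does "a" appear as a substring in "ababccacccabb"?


Searching for "a" in "ababccacccabb"
Scanning each position:
  Position 0: "a" => MATCH
  Position 1: "b" => no
  Position 2: "a" => MATCH
  Position 3: "b" => no
  Position 4: "c" => no
  Position 5: "c" => no
  Position 6: "a" => MATCH
  Position 7: "c" => no
  Position 8: "c" => no
  Position 9: "c" => no
  Position 10: "a" => MATCH
  Position 11: "b" => no
  Position 12: "b" => no
Total occurrences: 4

4


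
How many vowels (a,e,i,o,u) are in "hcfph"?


Input: hcfph
Checking each character:
  'h' at position 0: consonant
  'c' at position 1: consonant
  'f' at position 2: consonant
  'p' at position 3: consonant
  'h' at position 4: consonant
Total vowels: 0

0


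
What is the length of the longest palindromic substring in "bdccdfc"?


Input: "bdccdfc"
Checking substrings for palindromes:
  [1:5] "dccd" (len 4) => palindrome
  [2:4] "cc" (len 2) => palindrome
Longest palindromic substring: "dccd" with length 4

4


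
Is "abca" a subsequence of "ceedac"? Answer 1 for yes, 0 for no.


Check if "abca" is a subsequence of "ceedac"
Greedy scan:
  Position 0 ('c'): no match needed
  Position 1 ('e'): no match needed
  Position 2 ('e'): no match needed
  Position 3 ('d'): no match needed
  Position 4 ('a'): matches sub[0] = 'a'
  Position 5 ('c'): no match needed
Only matched 1/4 characters => not a subsequence

0


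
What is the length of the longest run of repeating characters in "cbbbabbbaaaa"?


Input: "cbbbabbbaaaa"
Scanning for longest run:
  Position 1 ('b'): new char, reset run to 1
  Position 2 ('b'): continues run of 'b', length=2
  Position 3 ('b'): continues run of 'b', length=3
  Position 4 ('a'): new char, reset run to 1
  Position 5 ('b'): new char, reset run to 1
  Position 6 ('b'): continues run of 'b', length=2
  Position 7 ('b'): continues run of 'b', length=3
  Position 8 ('a'): new char, reset run to 1
  Position 9 ('a'): continues run of 'a', length=2
  Position 10 ('a'): continues run of 'a', length=3
  Position 11 ('a'): continues run of 'a', length=4
Longest run: 'a' with length 4

4


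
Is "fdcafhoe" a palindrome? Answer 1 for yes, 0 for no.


Input: fdcafhoe
Reversed: eohfacdf
  Compare pos 0 ('f') with pos 7 ('e'): MISMATCH
  Compare pos 1 ('d') with pos 6 ('o'): MISMATCH
  Compare pos 2 ('c') with pos 5 ('h'): MISMATCH
  Compare pos 3 ('a') with pos 4 ('f'): MISMATCH
Result: not a palindrome

0


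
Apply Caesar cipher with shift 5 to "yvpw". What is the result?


Caesar cipher: shift "yvpw" by 5
  'y' (pos 24) + 5 = pos 3 = 'd'
  'v' (pos 21) + 5 = pos 0 = 'a'
  'p' (pos 15) + 5 = pos 20 = 'u'
  'w' (pos 22) + 5 = pos 1 = 'b'
Result: daub

daub


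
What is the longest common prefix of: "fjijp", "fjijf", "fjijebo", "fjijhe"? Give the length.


Words: fjijp, fjijf, fjijebo, fjijhe
  Position 0: all 'f' => match
  Position 1: all 'j' => match
  Position 2: all 'i' => match
  Position 3: all 'j' => match
  Position 4: ('p', 'f', 'e', 'h') => mismatch, stop
LCP = "fjij" (length 4)

4


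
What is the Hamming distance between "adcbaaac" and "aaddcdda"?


Comparing "adcbaaac" and "aaddcdda" position by position:
  Position 0: 'a' vs 'a' => same
  Position 1: 'd' vs 'a' => differ
  Position 2: 'c' vs 'd' => differ
  Position 3: 'b' vs 'd' => differ
  Position 4: 'a' vs 'c' => differ
  Position 5: 'a' vs 'd' => differ
  Position 6: 'a' vs 'd' => differ
  Position 7: 'c' vs 'a' => differ
Total differences (Hamming distance): 7

7


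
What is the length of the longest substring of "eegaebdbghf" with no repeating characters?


Input: "eegaebdbghf"
Sliding window (track last position of each char):
  Position 0 ('e'): window [0,0] length 1 -- new best
  Position 1 ('e'): repeat (last at 0), move window start to 1
  Position 1 ('e'): window [1,1] length 1
  Position 2 ('g'): window [1,2] length 2 -- new best
  Position 3 ('a'): window [1,3] length 3 -- new best
  Position 4 ('e'): repeat (last at 1), move window start to 2
  Position 4 ('e'): window [2,4] length 3
  Position 5 ('b'): window [2,5] length 4 -- new best
  Position 6 ('d'): window [2,6] length 5 -- new best
  Position 7 ('b'): repeat (last at 5), move window start to 6
  Position 7 ('b'): window [6,7] length 2
  Position 8 ('g'): window [6,8] length 3
  Position 9 ('h'): window [6,9] length 4
  Position 10 ('f'): window [6,10] length 5
Longest substring with no repeats: "gaebd" with length 5

5


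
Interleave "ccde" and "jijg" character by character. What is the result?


Interleaving "ccde" and "jijg":
  Position 0: 'c' from first, 'j' from second => "cj"
  Position 1: 'c' from first, 'i' from second => "ci"
  Position 2: 'd' from first, 'j' from second => "dj"
  Position 3: 'e' from first, 'g' from second => "eg"
Result: cjcidjeg

cjcidjeg


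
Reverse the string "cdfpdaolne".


Input: cdfpdaolne
Reading characters right to left:
  Position 9: 'e'
  Position 8: 'n'
  Position 7: 'l'
  Position 6: 'o'
  Position 5: 'a'
  Position 4: 'd'
  Position 3: 'p'
  Position 2: 'f'
  Position 1: 'd'
  Position 0: 'c'
Reversed: enloadpfdc

enloadpfdc


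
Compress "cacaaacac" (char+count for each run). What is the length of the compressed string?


Input: cacaaacac
Runs:
  'c' x 1 => "c1"
  'a' x 1 => "a1"
  'c' x 1 => "c1"
  'a' x 3 => "a3"
  'c' x 1 => "c1"
  'a' x 1 => "a1"
  'c' x 1 => "c1"
Compressed: "c1a1c1a3c1a1c1"
Compressed length: 14

14


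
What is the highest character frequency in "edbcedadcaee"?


Input: edbcedadcaee
Character counts:
  'a': 2
  'b': 1
  'c': 2
  'd': 3
  'e': 4
Maximum frequency: 4

4


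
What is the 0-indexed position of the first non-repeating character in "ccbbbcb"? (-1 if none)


Input: ccbbbcb
Character frequencies:
  'b': 4
  'c': 3
Scanning left to right for freq == 1:
  Position 0 ('c'): freq=3, skip
  Position 1 ('c'): freq=3, skip
  Position 2 ('b'): freq=4, skip
  Position 3 ('b'): freq=4, skip
  Position 4 ('b'): freq=4, skip
  Position 5 ('c'): freq=3, skip
  Position 6 ('b'): freq=4, skip
  No unique character found => answer = -1

-1


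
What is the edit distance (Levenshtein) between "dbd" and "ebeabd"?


Computing edit distance: "dbd" -> "ebeabd"
DP table:
           e    b    e    a    b    d
      0    1    2    3    4    5    6
  d   1    1    2    3    4    5    5
  b   2    2    1    2    3    4    5
  d   3    3    2    2    3    4    4
Edit distance = dp[3][6] = 4

4


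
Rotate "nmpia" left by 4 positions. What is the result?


Input: "nmpia", rotate left by 4
First 4 characters: "nmpi"
Remaining characters: "a"
Concatenate remaining + first: "a" + "nmpi" = "anmpi"

anmpi


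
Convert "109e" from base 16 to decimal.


Input: "109e" in base 16
Positional expansion:
  Digit '1' (value 1) x 16^3 = 4096
  Digit '0' (value 0) x 16^2 = 0
  Digit '9' (value 9) x 16^1 = 144
  Digit 'e' (value 14) x 16^0 = 14
Sum = 4254

4254


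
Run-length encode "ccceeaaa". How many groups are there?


Input: ccceeaaa
Scanning for consecutive runs:
  Group 1: 'c' x 3 (positions 0-2)
  Group 2: 'e' x 2 (positions 3-4)
  Group 3: 'a' x 3 (positions 5-7)
Total groups: 3

3


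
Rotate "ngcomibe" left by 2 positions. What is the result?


Input: "ngcomibe", rotate left by 2
First 2 characters: "ng"
Remaining characters: "comibe"
Concatenate remaining + first: "comibe" + "ng" = "comibeng"

comibeng


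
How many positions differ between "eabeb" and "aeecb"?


Comparing "eabeb" and "aeecb" position by position:
  Position 0: 'e' vs 'a' => DIFFER
  Position 1: 'a' vs 'e' => DIFFER
  Position 2: 'b' vs 'e' => DIFFER
  Position 3: 'e' vs 'c' => DIFFER
  Position 4: 'b' vs 'b' => same
Positions that differ: 4

4


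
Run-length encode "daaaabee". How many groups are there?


Input: daaaabee
Scanning for consecutive runs:
  Group 1: 'd' x 1 (positions 0-0)
  Group 2: 'a' x 4 (positions 1-4)
  Group 3: 'b' x 1 (positions 5-5)
  Group 4: 'e' x 2 (positions 6-7)
Total groups: 4

4


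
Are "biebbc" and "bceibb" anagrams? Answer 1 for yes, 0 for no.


Strings: "biebbc", "bceibb"
Sorted first:  bbbcei
Sorted second: bbbcei
Sorted forms match => anagrams

1


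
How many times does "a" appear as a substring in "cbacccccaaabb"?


Searching for "a" in "cbacccccaaabb"
Scanning each position:
  Position 0: "c" => no
  Position 1: "b" => no
  Position 2: "a" => MATCH
  Position 3: "c" => no
  Position 4: "c" => no
  Position 5: "c" => no
  Position 6: "c" => no
  Position 7: "c" => no
  Position 8: "a" => MATCH
  Position 9: "a" => MATCH
  Position 10: "a" => MATCH
  Position 11: "b" => no
  Position 12: "b" => no
Total occurrences: 4

4


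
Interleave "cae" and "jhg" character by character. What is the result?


Interleaving "cae" and "jhg":
  Position 0: 'c' from first, 'j' from second => "cj"
  Position 1: 'a' from first, 'h' from second => "ah"
  Position 2: 'e' from first, 'g' from second => "eg"
Result: cjaheg

cjaheg


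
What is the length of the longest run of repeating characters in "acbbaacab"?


Input: "acbbaacab"
Scanning for longest run:
  Position 1 ('c'): new char, reset run to 1
  Position 2 ('b'): new char, reset run to 1
  Position 3 ('b'): continues run of 'b', length=2
  Position 4 ('a'): new char, reset run to 1
  Position 5 ('a'): continues run of 'a', length=2
  Position 6 ('c'): new char, reset run to 1
  Position 7 ('a'): new char, reset run to 1
  Position 8 ('b'): new char, reset run to 1
Longest run: 'b' with length 2

2


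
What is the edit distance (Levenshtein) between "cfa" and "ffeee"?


Computing edit distance: "cfa" -> "ffeee"
DP table:
           f    f    e    e    e
      0    1    2    3    4    5
  c   1    1    2    3    4    5
  f   2    1    1    2    3    4
  a   3    2    2    2    3    4
Edit distance = dp[3][5] = 4

4


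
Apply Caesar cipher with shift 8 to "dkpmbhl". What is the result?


Caesar cipher: shift "dkpmbhl" by 8
  'd' (pos 3) + 8 = pos 11 = 'l'
  'k' (pos 10) + 8 = pos 18 = 's'
  'p' (pos 15) + 8 = pos 23 = 'x'
  'm' (pos 12) + 8 = pos 20 = 'u'
  'b' (pos 1) + 8 = pos 9 = 'j'
  'h' (pos 7) + 8 = pos 15 = 'p'
  'l' (pos 11) + 8 = pos 19 = 't'
Result: lsxujpt

lsxujpt


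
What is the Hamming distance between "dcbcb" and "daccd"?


Comparing "dcbcb" and "daccd" position by position:
  Position 0: 'd' vs 'd' => same
  Position 1: 'c' vs 'a' => differ
  Position 2: 'b' vs 'c' => differ
  Position 3: 'c' vs 'c' => same
  Position 4: 'b' vs 'd' => differ
Total differences (Hamming distance): 3

3


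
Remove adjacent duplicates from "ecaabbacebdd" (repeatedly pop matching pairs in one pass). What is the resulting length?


Input: ecaabbacebdd
Stack-based adjacent duplicate removal:
  Read 'e': push. Stack: e
  Read 'c': push. Stack: ec
  Read 'a': push. Stack: eca
  Read 'a': matches stack top 'a' => pop. Stack: ec
  Read 'b': push. Stack: ecb
  Read 'b': matches stack top 'b' => pop. Stack: ec
  Read 'a': push. Stack: eca
  Read 'c': push. Stack: ecac
  Read 'e': push. Stack: ecace
  Read 'b': push. Stack: ecaceb
  Read 'd': push. Stack: ecacebd
  Read 'd': matches stack top 'd' => pop. Stack: ecaceb
Final stack: "ecaceb" (length 6)

6


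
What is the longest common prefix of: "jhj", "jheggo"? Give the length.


Words: jhj, jheggo
  Position 0: all 'j' => match
  Position 1: all 'h' => match
  Position 2: ('j', 'e') => mismatch, stop
LCP = "jh" (length 2)

2


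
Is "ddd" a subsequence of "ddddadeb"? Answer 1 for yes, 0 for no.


Check if "ddd" is a subsequence of "ddddadeb"
Greedy scan:
  Position 0 ('d'): matches sub[0] = 'd'
  Position 1 ('d'): matches sub[1] = 'd'
  Position 2 ('d'): matches sub[2] = 'd'
  Position 3 ('d'): no match needed
  Position 4 ('a'): no match needed
  Position 5 ('d'): no match needed
  Position 6 ('e'): no match needed
  Position 7 ('b'): no match needed
All 3 characters matched => is a subsequence

1


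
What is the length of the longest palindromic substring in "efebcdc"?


Input: "efebcdc"
Checking substrings for palindromes:
  [0:3] "efe" (len 3) => palindrome
  [4:7] "cdc" (len 3) => palindrome
Longest palindromic substring: "efe" with length 3

3


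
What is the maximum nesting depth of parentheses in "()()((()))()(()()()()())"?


Input: "()()((()))()(()()()()())"
Tracking depth:
  Position 0 '(': depth becomes 1
  Position 1 ')': depth becomes 0
  Position 2 '(': depth becomes 1
  Position 3 ')': depth becomes 0
  Position 4 '(': depth becomes 1
  Position 5 '(': depth becomes 2
  Position 6 '(': depth becomes 3
  Position 7 ')': depth becomes 2
  Position 8 ')': depth becomes 1
  Position 9 ')': depth becomes 0
  Position 10 '(': depth becomes 1
  Position 11 ')': depth becomes 0
  Position 12 '(': depth becomes 1
  Position 13 '(': depth becomes 2
  Position 14 ')': depth becomes 1
  Position 15 '(': depth becomes 2
  Position 16 ')': depth becomes 1
  Position 17 '(': depth becomes 2
  Position 18 ')': depth becomes 1
  Position 19 '(': depth becomes 2
  Position 20 ')': depth becomes 1
  Position 21 '(': depth becomes 2
  Position 22 ')': depth becomes 1
  Position 23 ')': depth becomes 0
Maximum depth reached: 3

3


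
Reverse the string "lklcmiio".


Input: lklcmiio
Reading characters right to left:
  Position 7: 'o'
  Position 6: 'i'
  Position 5: 'i'
  Position 4: 'm'
  Position 3: 'c'
  Position 2: 'l'
  Position 1: 'k'
  Position 0: 'l'
Reversed: oiimclkl

oiimclkl


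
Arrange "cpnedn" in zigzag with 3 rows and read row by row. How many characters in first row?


Zigzag "cpnedn" into 3 rows:
Placing characters:
  'c' => row 0
  'p' => row 1
  'n' => row 2
  'e' => row 1
  'd' => row 0
  'n' => row 1
Rows:
  Row 0: "cd"
  Row 1: "pen"
  Row 2: "n"
First row length: 2

2


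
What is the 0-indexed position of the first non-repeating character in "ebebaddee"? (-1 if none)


Input: ebebaddee
Character frequencies:
  'a': 1
  'b': 2
  'd': 2
  'e': 4
Scanning left to right for freq == 1:
  Position 0 ('e'): freq=4, skip
  Position 1 ('b'): freq=2, skip
  Position 2 ('e'): freq=4, skip
  Position 3 ('b'): freq=2, skip
  Position 4 ('a'): unique! => answer = 4

4


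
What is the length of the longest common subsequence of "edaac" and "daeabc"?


LCS of "edaac" and "daeabc"
DP table:
           d    a    e    a    b    c
      0    0    0    0    0    0    0
  e   0    0    0    1    1    1    1
  d   0    1    1    1    1    1    1
  a   0    1    2    2    2    2    2
  a   0    1    2    2    3    3    3
  c   0    1    2    2    3    3    4
LCS length = dp[5][6] = 4

4


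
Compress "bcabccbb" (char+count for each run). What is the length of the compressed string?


Input: bcabccbb
Runs:
  'b' x 1 => "b1"
  'c' x 1 => "c1"
  'a' x 1 => "a1"
  'b' x 1 => "b1"
  'c' x 2 => "c2"
  'b' x 2 => "b2"
Compressed: "b1c1a1b1c2b2"
Compressed length: 12

12


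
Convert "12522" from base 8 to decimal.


Input: "12522" in base 8
Positional expansion:
  Digit '1' (value 1) x 8^4 = 4096
  Digit '2' (value 2) x 8^3 = 1024
  Digit '5' (value 5) x 8^2 = 320
  Digit '2' (value 2) x 8^1 = 16
  Digit '2' (value 2) x 8^0 = 2
Sum = 5458

5458


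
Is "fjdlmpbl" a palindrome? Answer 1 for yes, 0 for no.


Input: fjdlmpbl
Reversed: lbpmldjf
  Compare pos 0 ('f') with pos 7 ('l'): MISMATCH
  Compare pos 1 ('j') with pos 6 ('b'): MISMATCH
  Compare pos 2 ('d') with pos 5 ('p'): MISMATCH
  Compare pos 3 ('l') with pos 4 ('m'): MISMATCH
Result: not a palindrome

0


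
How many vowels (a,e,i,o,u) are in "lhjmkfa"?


Input: lhjmkfa
Checking each character:
  'l' at position 0: consonant
  'h' at position 1: consonant
  'j' at position 2: consonant
  'm' at position 3: consonant
  'k' at position 4: consonant
  'f' at position 5: consonant
  'a' at position 6: vowel (running total: 1)
Total vowels: 1

1


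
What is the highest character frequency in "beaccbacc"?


Input: beaccbacc
Character counts:
  'a': 2
  'b': 2
  'c': 4
  'e': 1
Maximum frequency: 4

4


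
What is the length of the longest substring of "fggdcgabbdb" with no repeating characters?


Input: "fggdcgabbdb"
Sliding window (track last position of each char):
  Position 0 ('f'): window [0,0] length 1 -- new best
  Position 1 ('g'): window [0,1] length 2 -- new best
  Position 2 ('g'): repeat (last at 1), move window start to 2
  Position 2 ('g'): window [2,2] length 1
  Position 3 ('d'): window [2,3] length 2
  Position 4 ('c'): window [2,4] length 3 -- new best
  Position 5 ('g'): repeat (last at 2), move window start to 3
  Position 5 ('g'): window [3,5] length 3
  Position 6 ('a'): window [3,6] length 4 -- new best
  Position 7 ('b'): window [3,7] length 5 -- new best
  Position 8 ('b'): repeat (last at 7), move window start to 8
  Position 8 ('b'): window [8,8] length 1
  Position 9 ('d'): window [8,9] length 2
  Position 10 ('b'): repeat (last at 8), move window start to 9
  Position 10 ('b'): window [9,10] length 2
Longest substring with no repeats: "dcgab" with length 5

5


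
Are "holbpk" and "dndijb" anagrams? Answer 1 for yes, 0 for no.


Strings: "holbpk", "dndijb"
Sorted first:  bhklop
Sorted second: bddijn
Differ at position 1: 'h' vs 'd' => not anagrams

0


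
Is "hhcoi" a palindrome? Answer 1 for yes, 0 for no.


Input: hhcoi
Reversed: iochh
  Compare pos 0 ('h') with pos 4 ('i'): MISMATCH
  Compare pos 1 ('h') with pos 3 ('o'): MISMATCH
Result: not a palindrome

0


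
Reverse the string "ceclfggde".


Input: ceclfggde
Reading characters right to left:
  Position 8: 'e'
  Position 7: 'd'
  Position 6: 'g'
  Position 5: 'g'
  Position 4: 'f'
  Position 3: 'l'
  Position 2: 'c'
  Position 1: 'e'
  Position 0: 'c'
Reversed: edggflcec

edggflcec


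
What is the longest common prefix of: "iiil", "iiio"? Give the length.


Words: iiil, iiio
  Position 0: all 'i' => match
  Position 1: all 'i' => match
  Position 2: all 'i' => match
  Position 3: ('l', 'o') => mismatch, stop
LCP = "iii" (length 3)

3


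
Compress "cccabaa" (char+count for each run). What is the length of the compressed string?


Input: cccabaa
Runs:
  'c' x 3 => "c3"
  'a' x 1 => "a1"
  'b' x 1 => "b1"
  'a' x 2 => "a2"
Compressed: "c3a1b1a2"
Compressed length: 8

8


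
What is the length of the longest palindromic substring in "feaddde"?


Input: "feaddde"
Checking substrings for palindromes:
  [3:6] "ddd" (len 3) => palindrome
  [3:5] "dd" (len 2) => palindrome
  [4:6] "dd" (len 2) => palindrome
Longest palindromic substring: "ddd" with length 3

3


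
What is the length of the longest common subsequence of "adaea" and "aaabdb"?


LCS of "adaea" and "aaabdb"
DP table:
           a    a    a    b    d    b
      0    0    0    0    0    0    0
  a   0    1    1    1    1    1    1
  d   0    1    1    1    1    2    2
  a   0    1    2    2    2    2    2
  e   0    1    2    2    2    2    2
  a   0    1    2    3    3    3    3
LCS length = dp[5][6] = 3

3


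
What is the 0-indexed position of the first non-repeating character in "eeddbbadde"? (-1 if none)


Input: eeddbbadde
Character frequencies:
  'a': 1
  'b': 2
  'd': 4
  'e': 3
Scanning left to right for freq == 1:
  Position 0 ('e'): freq=3, skip
  Position 1 ('e'): freq=3, skip
  Position 2 ('d'): freq=4, skip
  Position 3 ('d'): freq=4, skip
  Position 4 ('b'): freq=2, skip
  Position 5 ('b'): freq=2, skip
  Position 6 ('a'): unique! => answer = 6

6


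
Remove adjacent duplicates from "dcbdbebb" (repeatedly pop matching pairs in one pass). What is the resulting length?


Input: dcbdbebb
Stack-based adjacent duplicate removal:
  Read 'd': push. Stack: d
  Read 'c': push. Stack: dc
  Read 'b': push. Stack: dcb
  Read 'd': push. Stack: dcbd
  Read 'b': push. Stack: dcbdb
  Read 'e': push. Stack: dcbdbe
  Read 'b': push. Stack: dcbdbeb
  Read 'b': matches stack top 'b' => pop. Stack: dcbdbe
Final stack: "dcbdbe" (length 6)

6


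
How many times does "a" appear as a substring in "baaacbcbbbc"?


Searching for "a" in "baaacbcbbbc"
Scanning each position:
  Position 0: "b" => no
  Position 1: "a" => MATCH
  Position 2: "a" => MATCH
  Position 3: "a" => MATCH
  Position 4: "c" => no
  Position 5: "b" => no
  Position 6: "c" => no
  Position 7: "b" => no
  Position 8: "b" => no
  Position 9: "b" => no
  Position 10: "c" => no
Total occurrences: 3

3


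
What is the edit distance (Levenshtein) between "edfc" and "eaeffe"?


Computing edit distance: "edfc" -> "eaeffe"
DP table:
           e    a    e    f    f    e
      0    1    2    3    4    5    6
  e   1    0    1    2    3    4    5
  d   2    1    1    2    3    4    5
  f   3    2    2    2    2    3    4
  c   4    3    3    3    3    3    4
Edit distance = dp[4][6] = 4

4


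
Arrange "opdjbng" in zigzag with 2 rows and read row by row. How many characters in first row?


Zigzag "opdjbng" into 2 rows:
Placing characters:
  'o' => row 0
  'p' => row 1
  'd' => row 0
  'j' => row 1
  'b' => row 0
  'n' => row 1
  'g' => row 0
Rows:
  Row 0: "odbg"
  Row 1: "pjn"
First row length: 4

4


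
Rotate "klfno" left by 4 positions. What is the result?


Input: "klfno", rotate left by 4
First 4 characters: "klfn"
Remaining characters: "o"
Concatenate remaining + first: "o" + "klfn" = "oklfn"

oklfn


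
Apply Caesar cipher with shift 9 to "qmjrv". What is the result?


Caesar cipher: shift "qmjrv" by 9
  'q' (pos 16) + 9 = pos 25 = 'z'
  'm' (pos 12) + 9 = pos 21 = 'v'
  'j' (pos 9) + 9 = pos 18 = 's'
  'r' (pos 17) + 9 = pos 0 = 'a'
  'v' (pos 21) + 9 = pos 4 = 'e'
Result: zvsae

zvsae


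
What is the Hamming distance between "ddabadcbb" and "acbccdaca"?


Comparing "ddabadcbb" and "acbccdaca" position by position:
  Position 0: 'd' vs 'a' => differ
  Position 1: 'd' vs 'c' => differ
  Position 2: 'a' vs 'b' => differ
  Position 3: 'b' vs 'c' => differ
  Position 4: 'a' vs 'c' => differ
  Position 5: 'd' vs 'd' => same
  Position 6: 'c' vs 'a' => differ
  Position 7: 'b' vs 'c' => differ
  Position 8: 'b' vs 'a' => differ
Total differences (Hamming distance): 8

8


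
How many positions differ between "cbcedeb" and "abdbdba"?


Comparing "cbcedeb" and "abdbdba" position by position:
  Position 0: 'c' vs 'a' => DIFFER
  Position 1: 'b' vs 'b' => same
  Position 2: 'c' vs 'd' => DIFFER
  Position 3: 'e' vs 'b' => DIFFER
  Position 4: 'd' vs 'd' => same
  Position 5: 'e' vs 'b' => DIFFER
  Position 6: 'b' vs 'a' => DIFFER
Positions that differ: 5

5


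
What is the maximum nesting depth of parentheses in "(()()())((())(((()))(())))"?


Input: "(()()())((())(((()))(())))"
Tracking depth:
  Position 0 '(': depth becomes 1
  Position 1 '(': depth becomes 2
  Position 2 ')': depth becomes 1
  Position 3 '(': depth becomes 2
  Position 4 ')': depth becomes 1
  Position 5 '(': depth becomes 2
  Position 6 ')': depth becomes 1
  Position 7 ')': depth becomes 0
  Position 8 '(': depth becomes 1
  Position 9 '(': depth becomes 2
  Position 10 '(': depth becomes 3
  Position 11 ')': depth becomes 2
  Position 12 ')': depth becomes 1
  Position 13 '(': depth becomes 2
  Position 14 '(': depth becomes 3
  Position 15 '(': depth becomes 4
  Position 16 '(': depth becomes 5
  Position 17 ')': depth becomes 4
  Position 18 ')': depth becomes 3
  Position 19 ')': depth becomes 2
  Position 20 '(': depth becomes 3
  Position 21 '(': depth becomes 4
  Position 22 ')': depth becomes 3
  Position 23 ')': depth becomes 2
  Position 24 ')': depth becomes 1
  Position 25 ')': depth becomes 0
Maximum depth reached: 5

5


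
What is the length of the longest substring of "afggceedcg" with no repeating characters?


Input: "afggceedcg"
Sliding window (track last position of each char):
  Position 0 ('a'): window [0,0] length 1 -- new best
  Position 1 ('f'): window [0,1] length 2 -- new best
  Position 2 ('g'): window [0,2] length 3 -- new best
  Position 3 ('g'): repeat (last at 2), move window start to 3
  Position 3 ('g'): window [3,3] length 1
  Position 4 ('c'): window [3,4] length 2
  Position 5 ('e'): window [3,5] length 3
  Position 6 ('e'): repeat (last at 5), move window start to 6
  Position 6 ('e'): window [6,6] length 1
  Position 7 ('d'): window [6,7] length 2
  Position 8 ('c'): window [6,8] length 3
  Position 9 ('g'): window [6,9] length 4 -- new best
Longest substring with no repeats: "edcg" with length 4

4


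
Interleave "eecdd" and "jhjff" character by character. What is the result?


Interleaving "eecdd" and "jhjff":
  Position 0: 'e' from first, 'j' from second => "ej"
  Position 1: 'e' from first, 'h' from second => "eh"
  Position 2: 'c' from first, 'j' from second => "cj"
  Position 3: 'd' from first, 'f' from second => "df"
  Position 4: 'd' from first, 'f' from second => "df"
Result: ejehcjdfdf

ejehcjdfdf


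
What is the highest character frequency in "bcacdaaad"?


Input: bcacdaaad
Character counts:
  'a': 4
  'b': 1
  'c': 2
  'd': 2
Maximum frequency: 4

4


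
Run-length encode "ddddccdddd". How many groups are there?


Input: ddddccdddd
Scanning for consecutive runs:
  Group 1: 'd' x 4 (positions 0-3)
  Group 2: 'c' x 2 (positions 4-5)
  Group 3: 'd' x 4 (positions 6-9)
Total groups: 3

3


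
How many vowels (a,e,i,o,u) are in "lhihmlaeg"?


Input: lhihmlaeg
Checking each character:
  'l' at position 0: consonant
  'h' at position 1: consonant
  'i' at position 2: vowel (running total: 1)
  'h' at position 3: consonant
  'm' at position 4: consonant
  'l' at position 5: consonant
  'a' at position 6: vowel (running total: 2)
  'e' at position 7: vowel (running total: 3)
  'g' at position 8: consonant
Total vowels: 3

3


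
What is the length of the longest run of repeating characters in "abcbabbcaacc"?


Input: "abcbabbcaacc"
Scanning for longest run:
  Position 1 ('b'): new char, reset run to 1
  Position 2 ('c'): new char, reset run to 1
  Position 3 ('b'): new char, reset run to 1
  Position 4 ('a'): new char, reset run to 1
  Position 5 ('b'): new char, reset run to 1
  Position 6 ('b'): continues run of 'b', length=2
  Position 7 ('c'): new char, reset run to 1
  Position 8 ('a'): new char, reset run to 1
  Position 9 ('a'): continues run of 'a', length=2
  Position 10 ('c'): new char, reset run to 1
  Position 11 ('c'): continues run of 'c', length=2
Longest run: 'b' with length 2

2


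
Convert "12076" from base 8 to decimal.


Input: "12076" in base 8
Positional expansion:
  Digit '1' (value 1) x 8^4 = 4096
  Digit '2' (value 2) x 8^3 = 1024
  Digit '0' (value 0) x 8^2 = 0
  Digit '7' (value 7) x 8^1 = 56
  Digit '6' (value 6) x 8^0 = 6
Sum = 5182

5182


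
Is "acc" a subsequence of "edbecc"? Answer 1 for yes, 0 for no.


Check if "acc" is a subsequence of "edbecc"
Greedy scan:
  Position 0 ('e'): no match needed
  Position 1 ('d'): no match needed
  Position 2 ('b'): no match needed
  Position 3 ('e'): no match needed
  Position 4 ('c'): no match needed
  Position 5 ('c'): no match needed
Only matched 0/3 characters => not a subsequence

0


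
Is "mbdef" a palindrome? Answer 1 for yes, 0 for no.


Input: mbdef
Reversed: fedbm
  Compare pos 0 ('m') with pos 4 ('f'): MISMATCH
  Compare pos 1 ('b') with pos 3 ('e'): MISMATCH
Result: not a palindrome

0


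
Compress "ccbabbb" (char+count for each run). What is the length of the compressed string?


Input: ccbabbb
Runs:
  'c' x 2 => "c2"
  'b' x 1 => "b1"
  'a' x 1 => "a1"
  'b' x 3 => "b3"
Compressed: "c2b1a1b3"
Compressed length: 8

8


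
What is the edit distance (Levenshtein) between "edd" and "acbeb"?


Computing edit distance: "edd" -> "acbeb"
DP table:
           a    c    b    e    b
      0    1    2    3    4    5
  e   1    1    2    3    3    4
  d   2    2    2    3    4    4
  d   3    3    3    3    4    5
Edit distance = dp[3][5] = 5

5


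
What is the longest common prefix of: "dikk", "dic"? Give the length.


Words: dikk, dic
  Position 0: all 'd' => match
  Position 1: all 'i' => match
  Position 2: ('k', 'c') => mismatch, stop
LCP = "di" (length 2)

2


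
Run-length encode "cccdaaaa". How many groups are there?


Input: cccdaaaa
Scanning for consecutive runs:
  Group 1: 'c' x 3 (positions 0-2)
  Group 2: 'd' x 1 (positions 3-3)
  Group 3: 'a' x 4 (positions 4-7)
Total groups: 3

3


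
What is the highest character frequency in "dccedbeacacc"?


Input: dccedbeacacc
Character counts:
  'a': 2
  'b': 1
  'c': 5
  'd': 2
  'e': 2
Maximum frequency: 5

5


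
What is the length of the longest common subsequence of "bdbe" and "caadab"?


LCS of "bdbe" and "caadab"
DP table:
           c    a    a    d    a    b
      0    0    0    0    0    0    0
  b   0    0    0    0    0    0    1
  d   0    0    0    0    1    1    1
  b   0    0    0    0    1    1    2
  e   0    0    0    0    1    1    2
LCS length = dp[4][6] = 2

2


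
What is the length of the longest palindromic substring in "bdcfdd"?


Input: "bdcfdd"
Checking substrings for palindromes:
  [4:6] "dd" (len 2) => palindrome
Longest palindromic substring: "dd" with length 2

2


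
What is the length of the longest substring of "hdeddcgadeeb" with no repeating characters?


Input: "hdeddcgadeeb"
Sliding window (track last position of each char):
  Position 0 ('h'): window [0,0] length 1 -- new best
  Position 1 ('d'): window [0,1] length 2 -- new best
  Position 2 ('e'): window [0,2] length 3 -- new best
  Position 3 ('d'): repeat (last at 1), move window start to 2
  Position 3 ('d'): window [2,3] length 2
  Position 4 ('d'): repeat (last at 3), move window start to 4
  Position 4 ('d'): window [4,4] length 1
  Position 5 ('c'): window [4,5] length 2
  Position 6 ('g'): window [4,6] length 3
  Position 7 ('a'): window [4,7] length 4 -- new best
  Position 8 ('d'): repeat (last at 4), move window start to 5
  Position 8 ('d'): window [5,8] length 4
  Position 9 ('e'): window [5,9] length 5 -- new best
  Position 10 ('e'): repeat (last at 9), move window start to 10
  Position 10 ('e'): window [10,10] length 1
  Position 11 ('b'): window [10,11] length 2
Longest substring with no repeats: "cgade" with length 5

5


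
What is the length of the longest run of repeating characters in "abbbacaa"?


Input: "abbbacaa"
Scanning for longest run:
  Position 1 ('b'): new char, reset run to 1
  Position 2 ('b'): continues run of 'b', length=2
  Position 3 ('b'): continues run of 'b', length=3
  Position 4 ('a'): new char, reset run to 1
  Position 5 ('c'): new char, reset run to 1
  Position 6 ('a'): new char, reset run to 1
  Position 7 ('a'): continues run of 'a', length=2
Longest run: 'b' with length 3

3


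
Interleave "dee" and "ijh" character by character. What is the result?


Interleaving "dee" and "ijh":
  Position 0: 'd' from first, 'i' from second => "di"
  Position 1: 'e' from first, 'j' from second => "ej"
  Position 2: 'e' from first, 'h' from second => "eh"
Result: diejeh

diejeh


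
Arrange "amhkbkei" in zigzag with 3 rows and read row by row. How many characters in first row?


Zigzag "amhkbkei" into 3 rows:
Placing characters:
  'a' => row 0
  'm' => row 1
  'h' => row 2
  'k' => row 1
  'b' => row 0
  'k' => row 1
  'e' => row 2
  'i' => row 1
Rows:
  Row 0: "ab"
  Row 1: "mkki"
  Row 2: "he"
First row length: 2

2


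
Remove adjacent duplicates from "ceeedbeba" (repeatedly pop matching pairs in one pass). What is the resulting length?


Input: ceeedbeba
Stack-based adjacent duplicate removal:
  Read 'c': push. Stack: c
  Read 'e': push. Stack: ce
  Read 'e': matches stack top 'e' => pop. Stack: c
  Read 'e': push. Stack: ce
  Read 'd': push. Stack: ced
  Read 'b': push. Stack: cedb
  Read 'e': push. Stack: cedbe
  Read 'b': push. Stack: cedbeb
  Read 'a': push. Stack: cedbeba
Final stack: "cedbeba" (length 7)

7


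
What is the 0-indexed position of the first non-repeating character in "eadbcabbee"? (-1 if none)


Input: eadbcabbee
Character frequencies:
  'a': 2
  'b': 3
  'c': 1
  'd': 1
  'e': 3
Scanning left to right for freq == 1:
  Position 0 ('e'): freq=3, skip
  Position 1 ('a'): freq=2, skip
  Position 2 ('d'): unique! => answer = 2

2


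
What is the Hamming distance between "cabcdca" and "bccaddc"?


Comparing "cabcdca" and "bccaddc" position by position:
  Position 0: 'c' vs 'b' => differ
  Position 1: 'a' vs 'c' => differ
  Position 2: 'b' vs 'c' => differ
  Position 3: 'c' vs 'a' => differ
  Position 4: 'd' vs 'd' => same
  Position 5: 'c' vs 'd' => differ
  Position 6: 'a' vs 'c' => differ
Total differences (Hamming distance): 6

6


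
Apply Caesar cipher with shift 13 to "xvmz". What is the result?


Caesar cipher: shift "xvmz" by 13
  'x' (pos 23) + 13 = pos 10 = 'k'
  'v' (pos 21) + 13 = pos 8 = 'i'
  'm' (pos 12) + 13 = pos 25 = 'z'
  'z' (pos 25) + 13 = pos 12 = 'm'
Result: kizm

kizm


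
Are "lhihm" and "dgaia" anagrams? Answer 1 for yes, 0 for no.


Strings: "lhihm", "dgaia"
Sorted first:  hhilm
Sorted second: aadgi
Differ at position 0: 'h' vs 'a' => not anagrams

0


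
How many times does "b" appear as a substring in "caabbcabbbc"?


Searching for "b" in "caabbcabbbc"
Scanning each position:
  Position 0: "c" => no
  Position 1: "a" => no
  Position 2: "a" => no
  Position 3: "b" => MATCH
  Position 4: "b" => MATCH
  Position 5: "c" => no
  Position 6: "a" => no
  Position 7: "b" => MATCH
  Position 8: "b" => MATCH
  Position 9: "b" => MATCH
  Position 10: "c" => no
Total occurrences: 5

5


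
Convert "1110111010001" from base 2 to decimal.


Input: "1110111010001" in base 2
Positional expansion:
  Digit '1' (value 1) x 2^12 = 4096
  Digit '1' (value 1) x 2^11 = 2048
  Digit '1' (value 1) x 2^10 = 1024
  Digit '0' (value 0) x 2^9 = 0
  Digit '1' (value 1) x 2^8 = 256
  Digit '1' (value 1) x 2^7 = 128
  Digit '1' (value 1) x 2^6 = 64
  Digit '0' (value 0) x 2^5 = 0
  Digit '1' (value 1) x 2^4 = 16
  Digit '0' (value 0) x 2^3 = 0
  Digit '0' (value 0) x 2^2 = 0
  Digit '0' (value 0) x 2^1 = 0
  Digit '1' (value 1) x 2^0 = 1
Sum = 7633

7633


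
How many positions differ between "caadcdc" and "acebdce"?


Comparing "caadcdc" and "acebdce" position by position:
  Position 0: 'c' vs 'a' => DIFFER
  Position 1: 'a' vs 'c' => DIFFER
  Position 2: 'a' vs 'e' => DIFFER
  Position 3: 'd' vs 'b' => DIFFER
  Position 4: 'c' vs 'd' => DIFFER
  Position 5: 'd' vs 'c' => DIFFER
  Position 6: 'c' vs 'e' => DIFFER
Positions that differ: 7

7


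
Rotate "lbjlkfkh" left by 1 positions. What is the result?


Input: "lbjlkfkh", rotate left by 1
First 1 characters: "l"
Remaining characters: "bjlkfkh"
Concatenate remaining + first: "bjlkfkh" + "l" = "bjlkfkhl"

bjlkfkhl


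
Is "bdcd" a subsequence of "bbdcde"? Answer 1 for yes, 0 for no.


Check if "bdcd" is a subsequence of "bbdcde"
Greedy scan:
  Position 0 ('b'): matches sub[0] = 'b'
  Position 1 ('b'): no match needed
  Position 2 ('d'): matches sub[1] = 'd'
  Position 3 ('c'): matches sub[2] = 'c'
  Position 4 ('d'): matches sub[3] = 'd'
  Position 5 ('e'): no match needed
All 4 characters matched => is a subsequence

1


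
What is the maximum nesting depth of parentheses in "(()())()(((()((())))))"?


Input: "(()())()(((()((())))))"
Tracking depth:
  Position 0 '(': depth becomes 1
  Position 1 '(': depth becomes 2
  Position 2 ')': depth becomes 1
  Position 3 '(': depth becomes 2
  Position 4 ')': depth becomes 1
  Position 5 ')': depth becomes 0
  Position 6 '(': depth becomes 1
  Position 7 ')': depth becomes 0
  Position 8 '(': depth becomes 1
  Position 9 '(': depth becomes 2
  Position 10 '(': depth becomes 3
  Position 11 '(': depth becomes 4
  Position 12 ')': depth becomes 3
  Position 13 '(': depth becomes 4
  Position 14 '(': depth becomes 5
  Position 15 '(': depth becomes 6
  Position 16 ')': depth becomes 5
  Position 17 ')': depth becomes 4
  Position 18 ')': depth becomes 3
  Position 19 ')': depth becomes 2
  Position 20 ')': depth becomes 1
  Position 21 ')': depth becomes 0
Maximum depth reached: 6

6


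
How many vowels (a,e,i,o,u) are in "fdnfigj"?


Input: fdnfigj
Checking each character:
  'f' at position 0: consonant
  'd' at position 1: consonant
  'n' at position 2: consonant
  'f' at position 3: consonant
  'i' at position 4: vowel (running total: 1)
  'g' at position 5: consonant
  'j' at position 6: consonant
Total vowels: 1

1


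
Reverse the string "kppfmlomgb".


Input: kppfmlomgb
Reading characters right to left:
  Position 9: 'b'
  Position 8: 'g'
  Position 7: 'm'
  Position 6: 'o'
  Position 5: 'l'
  Position 4: 'm'
  Position 3: 'f'
  Position 2: 'p'
  Position 1: 'p'
  Position 0: 'k'
Reversed: bgmolmfppk

bgmolmfppk


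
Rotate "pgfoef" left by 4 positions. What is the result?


Input: "pgfoef", rotate left by 4
First 4 characters: "pgfo"
Remaining characters: "ef"
Concatenate remaining + first: "ef" + "pgfo" = "efpgfo"

efpgfo


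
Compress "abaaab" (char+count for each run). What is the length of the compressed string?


Input: abaaab
Runs:
  'a' x 1 => "a1"
  'b' x 1 => "b1"
  'a' x 3 => "a3"
  'b' x 1 => "b1"
Compressed: "a1b1a3b1"
Compressed length: 8

8


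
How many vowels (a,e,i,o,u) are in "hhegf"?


Input: hhegf
Checking each character:
  'h' at position 0: consonant
  'h' at position 1: consonant
  'e' at position 2: vowel (running total: 1)
  'g' at position 3: consonant
  'f' at position 4: consonant
Total vowels: 1

1


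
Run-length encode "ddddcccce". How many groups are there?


Input: ddddcccce
Scanning for consecutive runs:
  Group 1: 'd' x 4 (positions 0-3)
  Group 2: 'c' x 4 (positions 4-7)
  Group 3: 'e' x 1 (positions 8-8)
Total groups: 3

3


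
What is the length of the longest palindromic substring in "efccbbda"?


Input: "efccbbda"
Checking substrings for palindromes:
  [2:4] "cc" (len 2) => palindrome
  [4:6] "bb" (len 2) => palindrome
Longest palindromic substring: "cc" with length 2

2


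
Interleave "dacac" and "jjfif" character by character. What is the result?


Interleaving "dacac" and "jjfif":
  Position 0: 'd' from first, 'j' from second => "dj"
  Position 1: 'a' from first, 'j' from second => "aj"
  Position 2: 'c' from first, 'f' from second => "cf"
  Position 3: 'a' from first, 'i' from second => "ai"
  Position 4: 'c' from first, 'f' from second => "cf"
Result: djajcfaicf

djajcfaicf


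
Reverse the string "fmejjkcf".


Input: fmejjkcf
Reading characters right to left:
  Position 7: 'f'
  Position 6: 'c'
  Position 5: 'k'
  Position 4: 'j'
  Position 3: 'j'
  Position 2: 'e'
  Position 1: 'm'
  Position 0: 'f'
Reversed: fckjjemf

fckjjemf


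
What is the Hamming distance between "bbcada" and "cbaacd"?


Comparing "bbcada" and "cbaacd" position by position:
  Position 0: 'b' vs 'c' => differ
  Position 1: 'b' vs 'b' => same
  Position 2: 'c' vs 'a' => differ
  Position 3: 'a' vs 'a' => same
  Position 4: 'd' vs 'c' => differ
  Position 5: 'a' vs 'd' => differ
Total differences (Hamming distance): 4

4


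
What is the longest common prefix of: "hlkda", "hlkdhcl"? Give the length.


Words: hlkda, hlkdhcl
  Position 0: all 'h' => match
  Position 1: all 'l' => match
  Position 2: all 'k' => match
  Position 3: all 'd' => match
  Position 4: ('a', 'h') => mismatch, stop
LCP = "hlkd" (length 4)

4
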